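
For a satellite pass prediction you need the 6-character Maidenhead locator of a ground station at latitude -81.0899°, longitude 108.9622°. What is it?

OA48lv

Add 180° to longitude and 90° to latitude: 288.9622, 8.9101.
Field: lon ⌊288.9622/20⌋ = 14 → O; lat ⌊8.9101/10⌋ = 0 → A.
Square: lon ⌊8.9622/2⌋ = 4; lat ⌊8.9101/1⌋ = 8.
Subsquare: lon ⌊0.9622/0.0833333⌋ = 11 → l; lat ⌊0.9101/0.0416667⌋ = 21 → v.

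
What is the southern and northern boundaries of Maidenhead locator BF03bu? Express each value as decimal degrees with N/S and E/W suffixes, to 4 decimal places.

36.1667° S, 36.1250° S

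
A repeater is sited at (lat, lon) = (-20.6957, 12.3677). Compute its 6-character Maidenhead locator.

Add 180° to longitude and 90° to latitude: 192.3677, 69.3043.
Field (20°×10°, letters A–R): lon ⌊192.3677/20⌋ = 9 → J; lat ⌊69.3043/10⌋ = 6 → G.
Square (2°×1°, digits 0–9): lon ⌊12.3677/2⌋ = 6; lat ⌊9.3043/1⌋ = 9.
Subsquare (5′×2.5′, letters a–x): lon ⌊0.3677/0.0833333⌋ = 4 → e; lat ⌊0.3043/0.0416667⌋ = 7 → h.

JG69eh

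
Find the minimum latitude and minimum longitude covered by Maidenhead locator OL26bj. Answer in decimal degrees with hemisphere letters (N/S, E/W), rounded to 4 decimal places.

Field O=14, L=11: +14·20° lon, +11·10° lat → SW at lon 100°, lat 20°.
Square 2, 6: +2·2° lon, +6·1° lat → SW at lon 104°, lat 26°.
Subsquare b=1, j=9: +1·0.0833333° lon, +9·0.0416667° lat → SW at lon 104.083°, lat 26.375°.
latitude 26.3750° N, longitude 104.0833° E.

26.3750° N, 104.0833° E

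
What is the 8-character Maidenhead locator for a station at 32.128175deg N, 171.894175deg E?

Offset from 180°W / 90°S: lon 351.89418°, lat 122.12817°.
Field: 351.89418/20 → 17 → R, 122.12817/10 → 12 → M; chars RM.
Square: 11.89418/2 → 5, 2.12817/1 → 2; chars 52.
Subsquare: 1.89418/0.0833333 → 22 → w, 0.12817/0.0416667 → 3 → d; chars wd.
Extended square: 0.06084/0.00833333 → 7, 0.00317/0.00416667 → 0; chars 70.

RM52wd70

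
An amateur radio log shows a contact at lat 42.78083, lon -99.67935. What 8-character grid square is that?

EN02ds87

Add 180° to longitude and 90° to latitude: 80.32065, 132.78083.
Field: 80.32065/20 → 4 → E, 132.78083/10 → 13 → N; chars EN.
Square: 0.32065/2 → 0, 2.78083/1 → 2; chars 02.
Subsquare: 0.32065/0.0833333 → 3 → d, 0.78083/0.0416667 → 18 → s; chars ds.
Extended square: 0.07065/0.00833333 → 8, 0.03083/0.00416667 → 7; chars 87.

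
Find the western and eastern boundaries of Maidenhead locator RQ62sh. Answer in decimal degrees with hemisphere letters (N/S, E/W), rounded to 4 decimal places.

173.5000° E, 173.5833° E

Field R=17, Q=16: +17·20° lon, +16·10° lat → SW at lon 160°, lat 70°.
Square 6, 2: +6·2° lon, +2·1° lat → SW at lon 172°, lat 72°.
Subsquare s=18, h=7: +18·0.0833333° lon, +7·0.0416667° lat → SW at lon 173.5°, lat 72.2917°.
Cell spans 0.0833333° lon × 0.0416667° lat.
west 173.5000° E, east 173.5833° E.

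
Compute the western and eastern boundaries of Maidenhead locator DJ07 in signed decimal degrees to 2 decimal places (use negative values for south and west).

-120.00, -118.00

Field D=3, J=9: +3·20° lon, +9·10° lat → SW at lon -120°, lat 0°.
Square 0, 7: +0·2° lon, +7·1° lat → SW at lon -120°, lat 7°.
Cell spans 2° lon × 1° lat.
west -120.00, east -118.00.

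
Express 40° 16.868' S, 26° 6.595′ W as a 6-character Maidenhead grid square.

Add 180° to longitude and 90° to latitude: 153.8901, 49.7189.
Field (20°×10°, letters A–R): lon ⌊153.8901/20⌋ = 7 → H; lat ⌊49.7189/10⌋ = 4 → E.
Square (2°×1°, digits 0–9): lon ⌊13.8901/2⌋ = 6; lat ⌊9.7189/1⌋ = 9.
Subsquare (5′×2.5′, letters a–x): lon ⌊1.8901/0.0833333⌋ = 22 → w; lat ⌊0.7189/0.0416667⌋ = 17 → r.

HE69wr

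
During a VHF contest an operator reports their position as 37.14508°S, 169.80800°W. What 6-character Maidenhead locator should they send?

AF52cu

Add 180° to longitude and 90° to latitude: 10.1920, 52.8549.
Field: 10.1920/20 → 0 → A, 52.8549/10 → 5 → F; chars AF.
Square: 10.1920/2 → 5, 2.8549/1 → 2; chars 52.
Subsquare: 0.1920/0.0833333 → 2 → c, 0.8549/0.0416667 → 20 → u; chars cu.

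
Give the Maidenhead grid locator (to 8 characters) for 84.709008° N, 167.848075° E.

Offset from 180°W / 90°S: lon 347.84807°, lat 174.70901°.
Field: 347.84807/20 → 17 → R, 174.70901/10 → 17 → R; chars RR.
Square: 7.84807/2 → 3, 4.70901/1 → 4; chars 34.
Subsquare: 1.84807/0.0833333 → 22 → w, 0.70901/0.0416667 → 17 → r; chars wr.
Extended square: 0.01474/0.00833333 → 1, 0.00067/0.00416667 → 0; chars 10.

RR34wr10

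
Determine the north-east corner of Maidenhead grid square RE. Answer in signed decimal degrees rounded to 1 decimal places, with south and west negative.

Field R=17, E=4: +17·20° lon, +4·10° lat → SW at lon 160°, lat -50°.
Cell spans 20° lon × 10° lat. NE corner is SW corner plus one full cell.
latitude -40.0, longitude 180.0.

-40.0, 180.0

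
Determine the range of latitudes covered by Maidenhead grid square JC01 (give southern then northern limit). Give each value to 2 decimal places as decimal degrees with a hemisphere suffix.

69.00° S, 68.00° S

Field J=9, C=2: +9·20° lon, +2·10° lat → SW at lon 0°, lat -70°.
Square 0, 1: +0·2° lon, +1·1° lat → SW at lon 0°, lat -69°.
Cell spans 2° lon × 1° lat.
south 69.00° S, north 68.00° S.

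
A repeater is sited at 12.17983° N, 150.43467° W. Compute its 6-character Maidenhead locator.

BK42se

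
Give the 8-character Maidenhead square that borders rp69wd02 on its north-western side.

Longitude extended square 0; −1 → -1, wraps to 9, carry into subsquare.
Longitude subsquare w = 22; −1 → 21 = v.
Latitude extended square 2; +1 → 3.

RP69vd93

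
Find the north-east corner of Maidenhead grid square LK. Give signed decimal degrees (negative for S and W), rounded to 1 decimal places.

Field L=11, K=10: +11·20° lon, +10·10° lat → SW at lon 40°, lat 10°.
Cell spans 20° lon × 10° lat. NE corner is SW corner plus one full cell.
latitude 20.0, longitude 60.0.

20.0, 60.0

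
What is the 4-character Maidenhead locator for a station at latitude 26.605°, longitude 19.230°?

JL96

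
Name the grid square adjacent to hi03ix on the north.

HI04ia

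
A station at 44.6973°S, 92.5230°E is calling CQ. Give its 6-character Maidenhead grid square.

NE65gh

Add 180° to longitude and 90° to latitude: 272.5230, 45.3027.
Field: 272.5230/20 → 13 → N, 45.3027/10 → 4 → E; chars NE.
Square: 12.5230/2 → 6, 5.3027/1 → 5; chars 65.
Subsquare: 0.5230/0.0833333 → 6 → g, 0.3027/0.0416667 → 7 → h; chars gh.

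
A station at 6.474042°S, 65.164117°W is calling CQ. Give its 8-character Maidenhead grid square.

FI73km06

Shift to the Maidenhead origin (180°W, 90°S): lon 114.83588, lat 83.52596.
Field (20°×10°, letters A–R): lon ⌊114.83588/20⌋ = 5 → F; lat ⌊83.52596/10⌋ = 8 → I.
Square (2°×1°, digits 0–9): lon ⌊14.83588/2⌋ = 7; lat ⌊3.52596/1⌋ = 3.
Subsquare (5′×2.5′, letters a–x): lon ⌊0.83588/0.0833333⌋ = 10 → k; lat ⌊0.52596/0.0416667⌋ = 12 → m.
Extended square (30″×15″, digits 0–9): lon ⌊0.00255/0.00833333⌋ = 0; lat ⌊0.02596/0.00416667⌋ = 6.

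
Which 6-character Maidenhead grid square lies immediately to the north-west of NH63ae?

Longitude subsquare a = 0; −1 → -1, wraps to 23 = x, carry into square.
Longitude square 6; −1 → 5.
Latitude subsquare e = 4; +1 → 5 = f.

NH53xf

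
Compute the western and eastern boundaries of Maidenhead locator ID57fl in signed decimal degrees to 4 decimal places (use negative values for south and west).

-9.5833, -9.5000

Field I=8, D=3: +8·20° lon, +3·10° lat → SW at lon -20°, lat -60°.
Square 5, 7: +5·2° lon, +7·1° lat → SW at lon -10°, lat -53°.
Subsquare f=5, l=11: +5·0.0833333° lon, +11·0.0416667° lat → SW at lon -9.58333°, lat -52.5417°.
Cell spans 0.0833333° lon × 0.0416667° lat.
west -9.5833, east -9.5000.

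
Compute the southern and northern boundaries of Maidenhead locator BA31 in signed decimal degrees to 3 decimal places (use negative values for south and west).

Field B=1, A=0: +1·20° lon, +0·10° lat → SW at lon -160°, lat -90°.
Square 3, 1: +3·2° lon, +1·1° lat → SW at lon -154°, lat -89°.
Cell spans 2° lon × 1° lat.
south -89.000, north -88.000.

-89.000, -88.000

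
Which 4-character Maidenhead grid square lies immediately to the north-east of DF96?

Longitude square 9; +1 → 10, wraps to 0, carry into field.
Longitude field D = 3; +1 → 4 = E.
Latitude square 6; +1 → 7.

EF07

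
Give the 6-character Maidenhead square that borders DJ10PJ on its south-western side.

Longitude subsquare p = 15; −1 → 14 = o.
Latitude subsquare j = 9; −1 → 8 = i.

DJ10oi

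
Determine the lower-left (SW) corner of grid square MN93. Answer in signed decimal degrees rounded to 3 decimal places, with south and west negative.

43.000, 78.000

Field M=12, N=13: +12·20° lon, +13·10° lat → SW at lon 60°, lat 40°.
Square 9, 3: +9·2° lon, +3·1° lat → SW at lon 78°, lat 43°.
latitude 43.000, longitude 78.000.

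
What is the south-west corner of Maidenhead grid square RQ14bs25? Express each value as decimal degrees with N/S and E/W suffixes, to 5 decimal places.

74.77083° N, 162.10000° E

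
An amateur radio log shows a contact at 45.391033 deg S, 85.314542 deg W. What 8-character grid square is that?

Add 180° to longitude and 90° to latitude: 94.68546, 44.60897.
Field (20°×10°, letters A–R): lon ⌊94.68546/20⌋ = 4 → E; lat ⌊44.60897/10⌋ = 4 → E.
Square (2°×1°, digits 0–9): lon ⌊14.68546/2⌋ = 7; lat ⌊4.60897/1⌋ = 4.
Subsquare (5′×2.5′, letters a–x): lon ⌊0.68546/0.0833333⌋ = 8 → i; lat ⌊0.60897/0.0416667⌋ = 14 → o.
Extended square (30″×15″, digits 0–9): lon ⌊0.01879/0.00833333⌋ = 2; lat ⌊0.02563/0.00416667⌋ = 6.

EE74io26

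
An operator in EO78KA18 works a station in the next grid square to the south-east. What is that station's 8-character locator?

EO78ka27

Longitude extended square 1; +1 → 2.
Latitude extended square 8; −1 → 7.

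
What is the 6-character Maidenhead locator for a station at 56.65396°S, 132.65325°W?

CD33qi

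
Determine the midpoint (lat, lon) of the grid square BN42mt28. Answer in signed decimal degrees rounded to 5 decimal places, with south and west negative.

Field B=1, N=13: +1·20° lon, +13·10° lat → SW at lon -160°, lat 40°.
Square 4, 2: +4·2° lon, +2·1° lat → SW at lon -152°, lat 42°.
Subsquare m=12, t=19: +12·0.0833333° lon, +19·0.0416667° lat → SW at lon -151°, lat 42.7917°.
Extended square 2, 8: +2·0.00833333° lon, +8·0.00416667° lat → SW at lon -150.983°, lat 42.825°.
Cell spans 0.00833333° lon × 0.00416667° lat. Centre is SW corner plus half of each.
latitude 42.82708, longitude -150.97917.

42.82708, -150.97917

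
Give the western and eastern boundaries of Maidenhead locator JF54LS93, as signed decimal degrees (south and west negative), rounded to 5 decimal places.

Field J=9, F=5: +9·20° lon, +5·10° lat → SW at lon 0°, lat -40°.
Square 5, 4: +5·2° lon, +4·1° lat → SW at lon 10°, lat -36°.
Subsquare l=11, s=18: +11·0.0833333° lon, +18·0.0416667° lat → SW at lon 10.9167°, lat -35.25°.
Extended square 9, 3: +9·0.00833333° lon, +3·0.00416667° lat → SW at lon 10.9917°, lat -35.2375°.
Cell spans 0.00833333° lon × 0.00416667° lat.
west 10.99167, east 11.00000.

10.99167, 11.00000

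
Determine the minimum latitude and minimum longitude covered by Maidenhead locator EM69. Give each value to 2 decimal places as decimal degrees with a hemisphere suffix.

Field E=4, M=12: +4·20° lon, +12·10° lat → SW at lon -100°, lat 30°.
Square 6, 9: +6·2° lon, +9·1° lat → SW at lon -88°, lat 39°.
latitude 39.00° N, longitude 88.00° W.

39.00° N, 88.00° W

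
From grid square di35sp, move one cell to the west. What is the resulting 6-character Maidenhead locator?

DI35rp

Longitude subsquare s = 18; −1 → 17 = r.
The latitude characters are unchanged.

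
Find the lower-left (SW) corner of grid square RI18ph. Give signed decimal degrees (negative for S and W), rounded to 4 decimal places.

-1.7083, 163.2500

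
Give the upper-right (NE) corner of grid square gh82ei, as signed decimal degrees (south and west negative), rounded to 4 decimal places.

-17.6250, -43.5833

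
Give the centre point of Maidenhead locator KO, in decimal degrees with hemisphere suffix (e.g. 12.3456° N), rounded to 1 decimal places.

Field K=10, O=14: +10·20° lon, +14·10° lat → SW at lon 20°, lat 50°.
Cell spans 20° lon × 10° lat. Centre is SW corner plus half of each.
latitude 55.0° N, longitude 30.0° E.

55.0° N, 30.0° E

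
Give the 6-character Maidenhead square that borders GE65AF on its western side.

GE55xf

Longitude subsquare a = 0; −1 → -1, wraps to 23 = x, carry into square.
Longitude square 6; −1 → 5.
The latitude characters are unchanged.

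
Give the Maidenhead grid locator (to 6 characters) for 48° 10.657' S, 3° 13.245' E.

Add 180° to longitude and 90° to latitude: 183.2208, 41.8224.
Field: 183.2208/20 → 9 → J, 41.8224/10 → 4 → E; chars JE.
Square: 3.2208/2 → 1, 1.8224/1 → 1; chars 11.
Subsquare: 1.2208/0.0833333 → 14 → o, 0.8224/0.0416667 → 19 → t; chars ot.

JE11ot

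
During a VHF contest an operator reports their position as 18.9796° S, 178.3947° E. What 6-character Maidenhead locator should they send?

Add 180° to longitude and 90° to latitude: 358.3947, 71.0204.
Field (20°×10°, letters A–R): lon ⌊358.3947/20⌋ = 17 → R; lat ⌊71.0204/10⌋ = 7 → H.
Square (2°×1°, digits 0–9): lon ⌊18.3947/2⌋ = 9; lat ⌊1.0204/1⌋ = 1.
Subsquare (5′×2.5′, letters a–x): lon ⌊0.3947/0.0833333⌋ = 4 → e; lat ⌊0.0204/0.0416667⌋ = 0 → a.

RH91ea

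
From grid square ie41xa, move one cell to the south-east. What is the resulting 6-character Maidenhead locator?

Longitude subsquare x = 23; +1 → 24, wraps to 0 = a, carry into square.
Longitude square 4; +1 → 5.
Latitude subsquare a = 0; −1 → -1, wraps to 23 = x, carry into square.
Latitude square 1; −1 → 0.

IE50ax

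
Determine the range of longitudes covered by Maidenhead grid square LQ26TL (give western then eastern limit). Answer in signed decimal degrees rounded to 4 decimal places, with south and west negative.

45.5833, 45.6667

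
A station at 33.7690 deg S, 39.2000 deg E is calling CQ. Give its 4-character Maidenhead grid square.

KF96

Offset from 180°W / 90°S: lon 219.20°, lat 56.23°.
Field (20°×10°, letters A–R): 219.20/20 → 10 → K, 56.23/10 → 5 → F; chars KF.
Square (2°×1°, digits 0–9): 19.20/2 → 9, 6.23/1 → 6; chars 96.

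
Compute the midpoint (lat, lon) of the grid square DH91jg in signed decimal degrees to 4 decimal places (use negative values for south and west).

-18.7292, -101.2083

Field D=3, H=7: +3·20° lon, +7·10° lat → SW at lon -120°, lat -20°.
Square 9, 1: +9·2° lon, +1·1° lat → SW at lon -102°, lat -19°.
Subsquare j=9, g=6: +9·0.0833333° lon, +6·0.0416667° lat → SW at lon -101.25°, lat -18.75°.
Cell spans 0.0833333° lon × 0.0416667° lat. Centre is SW corner plus half of each.
latitude -18.7292, longitude -101.2083.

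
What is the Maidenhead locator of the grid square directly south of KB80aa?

Latitude subsquare a = 0; −1 → -1, wraps to 23 = x, carry into square.
Latitude square 0; −1 → -1, wraps to 9, carry into field.
Latitude field B = 1; −1 → 0 = A.
The longitude characters are unchanged.

KA89ax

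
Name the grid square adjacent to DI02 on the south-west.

Longitude square 0; −1 → -1, wraps to 9, carry into field.
Longitude field D = 3; −1 → 2 = C.
Latitude square 2; −1 → 1.

CI91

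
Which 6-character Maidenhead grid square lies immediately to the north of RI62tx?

Latitude subsquare x = 23; +1 → 24, wraps to 0 = a, carry into square.
Latitude square 2; +1 → 3.
The longitude characters are unchanged.

RI63ta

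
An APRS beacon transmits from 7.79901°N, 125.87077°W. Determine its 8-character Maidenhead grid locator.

CJ77bt51

Shift to the Maidenhead origin (180°W, 90°S): lon 54.12923, lat 97.79901.
Field (20°×10°, letters A–R): 54.12923/20 → 2 → C, 97.79901/10 → 9 → J; chars CJ.
Square (2°×1°, digits 0–9): 14.12923/2 → 7, 7.79901/1 → 7; chars 77.
Subsquare (5′×2.5′, letters a–x): 0.12923/0.0833333 → 1 → b, 0.79901/0.0416667 → 19 → t; chars bt.
Extended square (30″×15″, digits 0–9): 0.04590/0.00833333 → 5, 0.00734/0.00416667 → 1; chars 51.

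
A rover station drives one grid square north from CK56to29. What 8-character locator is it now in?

CK56tp20

Latitude extended square 9; +1 → 10, wraps to 0, carry into subsquare.
Latitude subsquare o = 14; +1 → 15 = p.
The longitude characters are unchanged.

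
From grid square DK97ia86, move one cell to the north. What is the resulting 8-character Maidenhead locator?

Latitude extended square 6; +1 → 7.
The longitude characters are unchanged.

DK97ia87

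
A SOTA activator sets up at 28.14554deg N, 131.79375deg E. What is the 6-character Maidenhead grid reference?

PL58vd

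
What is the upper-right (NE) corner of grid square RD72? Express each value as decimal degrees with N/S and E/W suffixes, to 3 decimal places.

Field R=17, D=3: +17·20° lon, +3·10° lat → SW at lon 160°, lat -60°.
Square 7, 2: +7·2° lon, +2·1° lat → SW at lon 174°, lat -58°.
Cell spans 2° lon × 1° lat. NE corner is SW corner plus one full cell.
latitude 57.000° S, longitude 176.000° E.

57.000° S, 176.000° E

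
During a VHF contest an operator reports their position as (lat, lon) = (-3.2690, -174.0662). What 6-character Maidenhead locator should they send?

AI26xr

Offset from 180°W / 90°S: lon 5.9338°, lat 86.7310°.
Field: 5.9338/20 → 0 → A, 86.7310/10 → 8 → I; chars AI.
Square: 5.9338/2 → 2, 6.7310/1 → 6; chars 26.
Subsquare: 1.9338/0.0833333 → 23 → x, 0.7310/0.0416667 → 17 → r; chars xr.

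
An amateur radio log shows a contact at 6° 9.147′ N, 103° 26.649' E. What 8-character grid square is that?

Add 180° to longitude and 90° to latitude: 283.44415, 96.15245.
Field (20°×10°, letters A–R): 283.44415/20 → 14 → O, 96.15245/10 → 9 → J; chars OJ.
Square (2°×1°, digits 0–9): 3.44415/2 → 1, 6.15245/1 → 6; chars 16.
Subsquare (5′×2.5′, letters a–x): 1.44415/0.0833333 → 17 → r, 0.15245/0.0416667 → 3 → d; chars rd.
Extended square (30″×15″, digits 0–9): 0.02748/0.00833333 → 3, 0.02745/0.00416667 → 6; chars 36.

OJ16rd36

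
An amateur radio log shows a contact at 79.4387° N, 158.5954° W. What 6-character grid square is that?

BQ09qk

Shift to the Maidenhead origin (180°W, 90°S): lon 21.4046, lat 169.4387.
Field: 21.4046/20 → 1 → B, 169.4387/10 → 16 → Q; chars BQ.
Square: 1.4046/2 → 0, 9.4387/1 → 9; chars 09.
Subsquare: 1.4046/0.0833333 → 16 → q, 0.4387/0.0416667 → 10 → k; chars qk.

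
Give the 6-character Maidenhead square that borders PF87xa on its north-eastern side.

Longitude subsquare x = 23; +1 → 24, wraps to 0 = a, carry into square.
Longitude square 8; +1 → 9.
Latitude subsquare a = 0; +1 → 1 = b.

PF97ab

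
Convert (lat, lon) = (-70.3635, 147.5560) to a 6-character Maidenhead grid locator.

Add 180° to longitude and 90° to latitude: 327.5560, 19.6365.
Field: lon ⌊327.5560/20⌋ = 16 → Q; lat ⌊19.6365/10⌋ = 1 → B.
Square: lon ⌊7.5560/2⌋ = 3; lat ⌊9.6365/1⌋ = 9.
Subsquare: lon ⌊1.5560/0.0833333⌋ = 18 → s; lat ⌊0.6365/0.0416667⌋ = 15 → p.

QB39sp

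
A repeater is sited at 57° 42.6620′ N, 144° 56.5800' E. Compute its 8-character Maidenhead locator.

QO27lr30

Shift to the Maidenhead origin (180°W, 90°S): lon 324.94300, lat 147.71103.
Field: lon ⌊324.94300/20⌋ = 16 → Q; lat ⌊147.71103/10⌋ = 14 → O.
Square: lon ⌊4.94300/2⌋ = 2; lat ⌊7.71103/1⌋ = 7.
Subsquare: lon ⌊0.94300/0.0833333⌋ = 11 → l; lat ⌊0.71103/0.0416667⌋ = 17 → r.
Extended square: lon ⌊0.02633/0.00833333⌋ = 3; lat ⌊0.00270/0.00416667⌋ = 0.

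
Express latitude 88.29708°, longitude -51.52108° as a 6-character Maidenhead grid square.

Shift to the Maidenhead origin (180°W, 90°S): lon 128.4789, lat 178.2971.
Field: 128.4789/20 → 6 → G, 178.2971/10 → 17 → R; chars GR.
Square: 8.4789/2 → 4, 8.2971/1 → 8; chars 48.
Subsquare: 0.4789/0.0833333 → 5 → f, 0.2971/0.0416667 → 7 → h; chars fh.

GR48fh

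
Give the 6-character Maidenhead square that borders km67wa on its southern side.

Latitude subsquare a = 0; −1 → -1, wraps to 23 = x, carry into square.
Latitude square 7; −1 → 6.
The longitude characters are unchanged.

KM66wx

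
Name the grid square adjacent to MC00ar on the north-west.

LC90xs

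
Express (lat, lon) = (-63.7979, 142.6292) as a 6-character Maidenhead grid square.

QC16he

Shift to the Maidenhead origin (180°W, 90°S): lon 322.6292, lat 26.2021.
Field (20°×10°, letters A–R): lon ⌊322.6292/20⌋ = 16 → Q; lat ⌊26.2021/10⌋ = 2 → C.
Square (2°×1°, digits 0–9): lon ⌊2.6292/2⌋ = 1; lat ⌊6.2021/1⌋ = 6.
Subsquare (5′×2.5′, letters a–x): lon ⌊0.6292/0.0833333⌋ = 7 → h; lat ⌊0.2021/0.0416667⌋ = 4 → e.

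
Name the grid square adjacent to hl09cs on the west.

Longitude subsquare c = 2; −1 → 1 = b.
The latitude characters are unchanged.

HL09bs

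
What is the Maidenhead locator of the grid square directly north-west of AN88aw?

AN78xx

Longitude subsquare a = 0; −1 → -1, wraps to 23 = x, carry into square.
Longitude square 8; −1 → 7.
Latitude subsquare w = 22; +1 → 23 = x.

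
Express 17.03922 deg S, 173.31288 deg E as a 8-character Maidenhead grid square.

RH62px70

Shift to the Maidenhead origin (180°W, 90°S): lon 353.31288, lat 72.96078.
Field (20°×10°, letters A–R): 353.31288/20 → 17 → R, 72.96078/10 → 7 → H; chars RH.
Square (2°×1°, digits 0–9): 13.31288/2 → 6, 2.96078/1 → 2; chars 62.
Subsquare (5′×2.5′, letters a–x): 1.31288/0.0833333 → 15 → p, 0.96078/0.0416667 → 23 → x; chars px.
Extended square (30″×15″, digits 0–9): 0.06288/0.00833333 → 7, 0.00245/0.00416667 → 0; chars 70.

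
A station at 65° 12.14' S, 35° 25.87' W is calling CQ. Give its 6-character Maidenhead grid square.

HC24gt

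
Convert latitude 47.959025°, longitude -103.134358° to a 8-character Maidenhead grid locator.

DN87kx30

Offset from 180°W / 90°S: lon 76.86564°, lat 137.95902°.
Field: lon ⌊76.86564/20⌋ = 3 → D; lat ⌊137.95902/10⌋ = 13 → N.
Square: lon ⌊16.86564/2⌋ = 8; lat ⌊7.95902/1⌋ = 7.
Subsquare: lon ⌊0.86564/0.0833333⌋ = 10 → k; lat ⌊0.95902/0.0416667⌋ = 23 → x.
Extended square: lon ⌊0.03231/0.00833333⌋ = 3; lat ⌊0.00069/0.00416667⌋ = 0.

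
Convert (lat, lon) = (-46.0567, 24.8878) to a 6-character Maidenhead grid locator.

Add 180° to longitude and 90° to latitude: 204.8878, 43.9433.
Field: lon ⌊204.8878/20⌋ = 10 → K; lat ⌊43.9433/10⌋ = 4 → E.
Square: lon ⌊4.8878/2⌋ = 2; lat ⌊3.9433/1⌋ = 3.
Subsquare: lon ⌊0.8878/0.0833333⌋ = 10 → k; lat ⌊0.9433/0.0416667⌋ = 22 → w.

KE23kw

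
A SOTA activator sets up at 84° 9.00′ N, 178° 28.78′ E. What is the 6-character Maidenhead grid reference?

Shift to the Maidenhead origin (180°W, 90°S): lon 358.4797, lat 174.1500.
Field: lon ⌊358.4797/20⌋ = 17 → R; lat ⌊174.1500/10⌋ = 17 → R.
Square: lon ⌊18.4797/2⌋ = 9; lat ⌊4.1500/1⌋ = 4.
Subsquare: lon ⌊0.4797/0.0833333⌋ = 5 → f; lat ⌊0.1500/0.0416667⌋ = 3 → d.

RR94fd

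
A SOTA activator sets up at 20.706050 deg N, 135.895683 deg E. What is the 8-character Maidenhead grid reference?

PL70wq79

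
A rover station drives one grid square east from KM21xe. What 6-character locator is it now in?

Longitude subsquare x = 23; +1 → 24, wraps to 0 = a, carry into square.
Longitude square 2; +1 → 3.
The latitude characters are unchanged.

KM31ae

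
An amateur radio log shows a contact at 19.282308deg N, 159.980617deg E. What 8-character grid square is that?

Shift to the Maidenhead origin (180°W, 90°S): lon 339.98062, lat 109.28231.
Field (20°×10°, letters A–R): 339.98062/20 → 16 → Q, 109.28231/10 → 10 → K; chars QK.
Square (2°×1°, digits 0–9): 19.98062/2 → 9, 9.28231/1 → 9; chars 99.
Subsquare (5′×2.5′, letters a–x): 1.98062/0.0833333 → 23 → x, 0.28231/0.0416667 → 6 → g; chars xg.
Extended square (30″×15″, digits 0–9): 0.06395/0.00833333 → 7, 0.03231/0.00416667 → 7; chars 77.

QK99xg77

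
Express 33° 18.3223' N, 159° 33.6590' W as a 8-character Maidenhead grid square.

BM03fh23

Shift to the Maidenhead origin (180°W, 90°S): lon 20.43902, lat 123.30537.
Field: 20.43902/20 → 1 → B, 123.30537/10 → 12 → M; chars BM.
Square: 0.43902/2 → 0, 3.30537/1 → 3; chars 03.
Subsquare: 0.43902/0.0833333 → 5 → f, 0.30537/0.0416667 → 7 → h; chars fh.
Extended square: 0.02235/0.00833333 → 2, 0.01371/0.00416667 → 3; chars 23.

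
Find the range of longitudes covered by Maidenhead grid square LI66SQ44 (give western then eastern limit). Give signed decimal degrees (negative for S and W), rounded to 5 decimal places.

53.53333, 53.54167

Field L=11, I=8: +11·20° lon, +8·10° lat → SW at lon 40°, lat -10°.
Square 6, 6: +6·2° lon, +6·1° lat → SW at lon 52°, lat -4°.
Subsquare s=18, q=16: +18·0.0833333° lon, +16·0.0416667° lat → SW at lon 53.5°, lat -3.33333°.
Extended square 4, 4: +4·0.00833333° lon, +4·0.00416667° lat → SW at lon 53.5333°, lat -3.31667°.
Cell spans 0.00833333° lon × 0.00416667° lat.
west 53.53333, east 53.54167.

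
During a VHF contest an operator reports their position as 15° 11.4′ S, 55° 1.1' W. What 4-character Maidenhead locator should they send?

Add 180° to longitude and 90° to latitude: 124.98, 74.81.
Field: 124.98/20 → 6 → G, 74.81/10 → 7 → H; chars GH.
Square: 4.98/2 → 2, 4.81/1 → 4; chars 24.

GH24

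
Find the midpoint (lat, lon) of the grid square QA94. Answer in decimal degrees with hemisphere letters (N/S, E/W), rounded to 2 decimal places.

85.50° S, 159.00° E

Field Q=16, A=0: +16·20° lon, +0·10° lat → SW at lon 140°, lat -90°.
Square 9, 4: +9·2° lon, +4·1° lat → SW at lon 158°, lat -86°.
Cell spans 2° lon × 1° lat. Centre is SW corner plus half of each.
latitude 85.50° S, longitude 159.00° E.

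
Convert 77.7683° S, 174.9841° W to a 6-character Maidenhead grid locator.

AB22mf

Add 180° to longitude and 90° to latitude: 5.0159, 12.2317.
Field: lon ⌊5.0159/20⌋ = 0 → A; lat ⌊12.2317/10⌋ = 1 → B.
Square: lon ⌊5.0159/2⌋ = 2; lat ⌊2.2317/1⌋ = 2.
Subsquare: lon ⌊1.0159/0.0833333⌋ = 12 → m; lat ⌊0.2317/0.0416667⌋ = 5 → f.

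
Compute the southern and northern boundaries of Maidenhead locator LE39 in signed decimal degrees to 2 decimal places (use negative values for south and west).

-41.00, -40.00

Field L=11, E=4: +11·20° lon, +4·10° lat → SW at lon 40°, lat -50°.
Square 3, 9: +3·2° lon, +9·1° lat → SW at lon 46°, lat -41°.
Cell spans 2° lon × 1° lat.
south -41.00, north -40.00.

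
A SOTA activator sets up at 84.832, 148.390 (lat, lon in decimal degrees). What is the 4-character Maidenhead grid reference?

QR44

Add 180° to longitude and 90° to latitude: 328.39, 174.83.
Field: lon ⌊328.39/20⌋ = 16 → Q; lat ⌊174.83/10⌋ = 17 → R.
Square: lon ⌊8.39/2⌋ = 4; lat ⌊4.83/1⌋ = 4.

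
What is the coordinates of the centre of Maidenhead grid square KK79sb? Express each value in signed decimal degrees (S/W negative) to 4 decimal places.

Field K=10, K=10: +10·20° lon, +10·10° lat → SW at lon 20°, lat 10°.
Square 7, 9: +7·2° lon, +9·1° lat → SW at lon 34°, lat 19°.
Subsquare s=18, b=1: +18·0.0833333° lon, +1·0.0416667° lat → SW at lon 35.5°, lat 19.0417°.
Cell spans 0.0833333° lon × 0.0416667° lat. Centre is SW corner plus half of each.
latitude 19.0625, longitude 35.5417.

19.0625, 35.5417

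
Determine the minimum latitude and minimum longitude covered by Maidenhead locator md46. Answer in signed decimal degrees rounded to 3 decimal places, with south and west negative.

-54.000, 68.000

Field M=12, D=3: +12·20° lon, +3·10° lat → SW at lon 60°, lat -60°.
Square 4, 6: +4·2° lon, +6·1° lat → SW at lon 68°, lat -54°.
latitude -54.000, longitude 68.000.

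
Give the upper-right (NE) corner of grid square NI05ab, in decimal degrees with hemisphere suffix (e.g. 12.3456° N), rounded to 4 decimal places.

Field N=13, I=8: +13·20° lon, +8·10° lat → SW at lon 80°, lat -10°.
Square 0, 5: +0·2° lon, +5·1° lat → SW at lon 80°, lat -5°.
Subsquare a=0, b=1: +0·0.0833333° lon, +1·0.0416667° lat → SW at lon 80°, lat -4.95833°.
Cell spans 0.0833333° lon × 0.0416667° lat. NE corner is SW corner plus one full cell.
latitude 4.9167° S, longitude 80.0833° E.

4.9167° S, 80.0833° E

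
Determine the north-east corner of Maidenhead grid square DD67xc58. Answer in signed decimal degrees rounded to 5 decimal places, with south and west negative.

-52.87917, -106.03333

Field D=3, D=3: +3·20° lon, +3·10° lat → SW at lon -120°, lat -60°.
Square 6, 7: +6·2° lon, +7·1° lat → SW at lon -108°, lat -53°.
Subsquare x=23, c=2: +23·0.0833333° lon, +2·0.0416667° lat → SW at lon -106.083°, lat -52.9167°.
Extended square 5, 8: +5·0.00833333° lon, +8·0.00416667° lat → SW at lon -106.042°, lat -52.8833°.
Cell spans 0.00833333° lon × 0.00416667° lat. NE corner is SW corner plus one full cell.
latitude -52.87917, longitude -106.03333.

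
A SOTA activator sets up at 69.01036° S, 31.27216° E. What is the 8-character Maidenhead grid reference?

KC50px27

Offset from 180°W / 90°S: lon 211.27216°, lat 20.98964°.
Field (20°×10°, letters A–R): lon ⌊211.27216/20⌋ = 10 → K; lat ⌊20.98964/10⌋ = 2 → C.
Square (2°×1°, digits 0–9): lon ⌊11.27216/2⌋ = 5; lat ⌊0.98964/1⌋ = 0.
Subsquare (5′×2.5′, letters a–x): lon ⌊1.27216/0.0833333⌋ = 15 → p; lat ⌊0.98964/0.0416667⌋ = 23 → x.
Extended square (30″×15″, digits 0–9): lon ⌊0.02216/0.00833333⌋ = 2; lat ⌊0.03131/0.00416667⌋ = 7.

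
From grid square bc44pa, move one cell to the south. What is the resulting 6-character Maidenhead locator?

BC43px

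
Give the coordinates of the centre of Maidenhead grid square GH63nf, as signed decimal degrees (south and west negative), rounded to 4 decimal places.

-16.7708, -46.8750

Field G=6, H=7: +6·20° lon, +7·10° lat → SW at lon -60°, lat -20°.
Square 6, 3: +6·2° lon, +3·1° lat → SW at lon -48°, lat -17°.
Subsquare n=13, f=5: +13·0.0833333° lon, +5·0.0416667° lat → SW at lon -46.9167°, lat -16.7917°.
Cell spans 0.0833333° lon × 0.0416667° lat. Centre is SW corner plus half of each.
latitude -16.7708, longitude -46.8750.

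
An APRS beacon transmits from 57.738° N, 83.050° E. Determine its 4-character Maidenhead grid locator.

NO17

Offset from 180°W / 90°S: lon 263.05°, lat 147.74°.
Field: lon ⌊263.05/20⌋ = 13 → N; lat ⌊147.74/10⌋ = 14 → O.
Square: lon ⌊3.05/2⌋ = 1; lat ⌊7.74/1⌋ = 7.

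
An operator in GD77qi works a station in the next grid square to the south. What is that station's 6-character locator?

Latitude subsquare i = 8; −1 → 7 = h.
The longitude characters are unchanged.

GD77qh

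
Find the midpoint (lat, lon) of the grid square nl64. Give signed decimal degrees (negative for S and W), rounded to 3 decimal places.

Field N=13, L=11: +13·20° lon, +11·10° lat → SW at lon 80°, lat 20°.
Square 6, 4: +6·2° lon, +4·1° lat → SW at lon 92°, lat 24°.
Cell spans 2° lon × 1° lat. Centre is SW corner plus half of each.
latitude 24.500, longitude 93.000.

24.500, 93.000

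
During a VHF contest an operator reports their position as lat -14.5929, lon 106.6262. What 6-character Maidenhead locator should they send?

Offset from 180°W / 90°S: lon 286.6262°, lat 75.4071°.
Field (20°×10°, letters A–R): 286.6262/20 → 14 → O, 75.4071/10 → 7 → H; chars OH.
Square (2°×1°, digits 0–9): 6.6262/2 → 3, 5.4071/1 → 5; chars 35.
Subsquare (5′×2.5′, letters a–x): 0.6262/0.0833333 → 7 → h, 0.4071/0.0416667 → 9 → j; chars hj.

OH35hj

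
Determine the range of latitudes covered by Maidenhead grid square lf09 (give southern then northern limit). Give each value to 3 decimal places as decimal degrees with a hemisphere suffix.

31.000° S, 30.000° S

Field L=11, F=5: +11·20° lon, +5·10° lat → SW at lon 40°, lat -40°.
Square 0, 9: +0·2° lon, +9·1° lat → SW at lon 40°, lat -31°.
Cell spans 2° lon × 1° lat.
south 31.000° S, north 30.000° S.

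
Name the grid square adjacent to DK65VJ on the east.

Longitude subsquare v = 21; +1 → 22 = w.
The latitude characters are unchanged.

DK65wj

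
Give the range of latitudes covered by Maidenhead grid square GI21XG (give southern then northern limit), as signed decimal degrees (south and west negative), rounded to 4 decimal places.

-8.7500, -8.7083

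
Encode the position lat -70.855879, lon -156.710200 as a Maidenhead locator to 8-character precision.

BB19pd44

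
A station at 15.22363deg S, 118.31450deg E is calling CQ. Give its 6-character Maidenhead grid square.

OH94ds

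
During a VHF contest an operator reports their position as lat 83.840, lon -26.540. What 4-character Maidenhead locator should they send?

HR63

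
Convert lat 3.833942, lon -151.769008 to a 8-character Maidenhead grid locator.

BJ43cu70

Shift to the Maidenhead origin (180°W, 90°S): lon 28.23099, lat 93.83394.
Field: 28.23099/20 → 1 → B, 93.83394/10 → 9 → J; chars BJ.
Square: 8.23099/2 → 4, 3.83394/1 → 3; chars 43.
Subsquare: 0.23099/0.0833333 → 2 → c, 0.83394/0.0416667 → 20 → u; chars cu.
Extended square: 0.06433/0.00833333 → 7, 0.00061/0.00416667 → 0; chars 70.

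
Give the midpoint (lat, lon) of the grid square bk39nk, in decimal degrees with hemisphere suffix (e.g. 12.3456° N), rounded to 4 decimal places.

19.4375° N, 152.8750° W

Field B=1, K=10: +1·20° lon, +10·10° lat → SW at lon -160°, lat 10°.
Square 3, 9: +3·2° lon, +9·1° lat → SW at lon -154°, lat 19°.
Subsquare n=13, k=10: +13·0.0833333° lon, +10·0.0416667° lat → SW at lon -152.917°, lat 19.4167°.
Cell spans 0.0833333° lon × 0.0416667° lat. Centre is SW corner plus half of each.
latitude 19.4375° N, longitude 152.8750° W.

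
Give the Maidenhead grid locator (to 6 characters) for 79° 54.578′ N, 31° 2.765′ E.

Add 180° to longitude and 90° to latitude: 211.0461, 169.9096.
Field: lon ⌊211.0461/20⌋ = 10 → K; lat ⌊169.9096/10⌋ = 16 → Q.
Square: lon ⌊11.0461/2⌋ = 5; lat ⌊9.9096/1⌋ = 9.
Subsquare: lon ⌊1.0461/0.0833333⌋ = 12 → m; lat ⌊0.9096/0.0416667⌋ = 21 → v.

KQ59mv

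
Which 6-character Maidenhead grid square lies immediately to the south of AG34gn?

AG34gm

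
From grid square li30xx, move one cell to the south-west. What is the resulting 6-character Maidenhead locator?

Longitude subsquare x = 23; −1 → 22 = w.
Latitude subsquare x = 23; −1 → 22 = w.

LI30ww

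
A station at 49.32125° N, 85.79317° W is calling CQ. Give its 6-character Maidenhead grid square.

EN79ch

Offset from 180°W / 90°S: lon 94.2068°, lat 139.3212°.
Field: lon ⌊94.2068/20⌋ = 4 → E; lat ⌊139.3212/10⌋ = 13 → N.
Square: lon ⌊14.2068/2⌋ = 7; lat ⌊9.3212/1⌋ = 9.
Subsquare: lon ⌊0.2068/0.0833333⌋ = 2 → c; lat ⌊0.3212/0.0416667⌋ = 7 → h.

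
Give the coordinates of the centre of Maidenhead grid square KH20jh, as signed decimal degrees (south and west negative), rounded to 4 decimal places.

Field K=10, H=7: +10·20° lon, +7·10° lat → SW at lon 20°, lat -20°.
Square 2, 0: +2·2° lon, +0·1° lat → SW at lon 24°, lat -20°.
Subsquare j=9, h=7: +9·0.0833333° lon, +7·0.0416667° lat → SW at lon 24.75°, lat -19.7083°.
Cell spans 0.0833333° lon × 0.0416667° lat. Centre is SW corner plus half of each.
latitude -19.6875, longitude 24.7917.

-19.6875, 24.7917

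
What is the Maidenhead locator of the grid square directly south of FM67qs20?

FM67qr29

Latitude extended square 0; −1 → -1, wraps to 9, carry into subsquare.
Latitude subsquare s = 18; −1 → 17 = r.
The longitude characters are unchanged.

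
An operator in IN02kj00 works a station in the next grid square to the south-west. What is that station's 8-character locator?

Longitude extended square 0; −1 → -1, wraps to 9, carry into subsquare.
Longitude subsquare k = 10; −1 → 9 = j.
Latitude extended square 0; −1 → -1, wraps to 9, carry into subsquare.
Latitude subsquare j = 9; −1 → 8 = i.

IN02ji99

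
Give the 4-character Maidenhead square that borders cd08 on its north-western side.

BD99

Longitude square 0; −1 → -1, wraps to 9, carry into field.
Longitude field C = 2; −1 → 1 = B.
Latitude square 8; +1 → 9.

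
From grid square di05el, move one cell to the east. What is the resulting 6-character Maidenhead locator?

Longitude subsquare e = 4; +1 → 5 = f.
The latitude characters are unchanged.

DI05fl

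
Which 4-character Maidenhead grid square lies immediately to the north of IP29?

Latitude square 9; +1 → 10, wraps to 0, carry into field.
Latitude field P = 15; +1 → 16 = Q.
The longitude characters are unchanged.

IQ20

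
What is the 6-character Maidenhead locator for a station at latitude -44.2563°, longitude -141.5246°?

Add 180° to longitude and 90° to latitude: 38.4754, 45.7437.
Field: lon ⌊38.4754/20⌋ = 1 → B; lat ⌊45.7437/10⌋ = 4 → E.
Square: lon ⌊18.4754/2⌋ = 9; lat ⌊5.7437/1⌋ = 5.
Subsquare: lon ⌊0.4754/0.0833333⌋ = 5 → f; lat ⌊0.7437/0.0416667⌋ = 17 → r.

BE95fr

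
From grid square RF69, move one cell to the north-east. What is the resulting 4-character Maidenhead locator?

RG70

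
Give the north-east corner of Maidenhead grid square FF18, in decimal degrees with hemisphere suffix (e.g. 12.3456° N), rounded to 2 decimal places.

31.00° S, 76.00° W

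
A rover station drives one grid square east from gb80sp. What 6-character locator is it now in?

Longitude subsquare s = 18; +1 → 19 = t.
The latitude characters are unchanged.

GB80tp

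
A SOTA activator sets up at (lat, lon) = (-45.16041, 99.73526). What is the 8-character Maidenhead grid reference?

NE94uu81

Add 180° to longitude and 90° to latitude: 279.73526, 44.83959.
Field (20°×10°, letters A–R): lon ⌊279.73526/20⌋ = 13 → N; lat ⌊44.83959/10⌋ = 4 → E.
Square (2°×1°, digits 0–9): lon ⌊19.73526/2⌋ = 9; lat ⌊4.83959/1⌋ = 4.
Subsquare (5′×2.5′, letters a–x): lon ⌊1.73526/0.0833333⌋ = 20 → u; lat ⌊0.83959/0.0416667⌋ = 20 → u.
Extended square (30″×15″, digits 0–9): lon ⌊0.06859/0.00833333⌋ = 8; lat ⌊0.00626/0.00416667⌋ = 1.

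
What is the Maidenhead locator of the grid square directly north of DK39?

Latitude square 9; +1 → 10, wraps to 0, carry into field.
Latitude field K = 10; +1 → 11 = L.
The longitude characters are unchanged.

DL30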